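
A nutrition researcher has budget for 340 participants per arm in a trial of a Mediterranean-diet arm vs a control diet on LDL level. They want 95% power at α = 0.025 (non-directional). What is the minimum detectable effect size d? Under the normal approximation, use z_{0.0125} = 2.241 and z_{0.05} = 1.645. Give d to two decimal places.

d_min ≈ 0.30

For two independent groups of n = 340 each: d_min = (z_{α/2} + z_β)·√(2/n).
z-sum = 2.241 + 1.645 = 3.886.
d_min = 3.886 × √(2/340) = 3.886 × 0.0767 = 0.298.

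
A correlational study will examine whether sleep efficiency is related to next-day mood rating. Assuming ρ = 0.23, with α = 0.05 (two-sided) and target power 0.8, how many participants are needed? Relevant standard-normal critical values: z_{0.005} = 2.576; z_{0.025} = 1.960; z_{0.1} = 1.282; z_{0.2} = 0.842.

Fisher's z: C = ½·ln((1+r)/(1−r)) = ½·ln(1.5974) = 0.2342.
n = ((z_{α/2} + z_β)/C)² + 3.
(1.960 + 0.842) / 0.2342 = 2.802 / 0.2342 = 11.964.
n = 11.964² + 3 = 143.14 + 3 = 146.1.
Round up.

n = 147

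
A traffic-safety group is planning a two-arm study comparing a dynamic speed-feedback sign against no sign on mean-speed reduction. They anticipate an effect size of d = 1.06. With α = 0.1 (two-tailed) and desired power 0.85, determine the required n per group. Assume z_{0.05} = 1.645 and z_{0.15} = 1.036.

n = 13 per group

For two independent groups with equal n: n = 2·((z_{α/2} + z_β) / d)².
z_{α/2} + z_β = 1.645 + 1.036 = 2.681.
n = 2 × (2.681 / 1.06)² = 2 × 2.529² = 2 × 6.40 = 12.8.
Round up to the next whole participant.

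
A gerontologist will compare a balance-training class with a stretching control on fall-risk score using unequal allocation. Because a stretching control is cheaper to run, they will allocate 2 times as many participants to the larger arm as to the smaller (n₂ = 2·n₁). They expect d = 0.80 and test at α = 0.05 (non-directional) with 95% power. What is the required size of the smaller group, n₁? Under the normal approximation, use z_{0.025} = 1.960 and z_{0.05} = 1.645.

n₁ = 31

With allocation ratio k = n₂/n₁ = 2, Var(x̄₁−x̄₂) = σ²(1/n₁ + 1/(k·n₁)) = σ²·(k+1)/(k·n₁).
So n₁ = (1 + 1/k)·((z_{α/2} + z_β)/d)² = 1.500 × (3.605/0.80)².
n₁ = 1.500 × 20.31 = 30.5.
Round up: n₁ = 31, giving n₂ = 2 × 31 = 62.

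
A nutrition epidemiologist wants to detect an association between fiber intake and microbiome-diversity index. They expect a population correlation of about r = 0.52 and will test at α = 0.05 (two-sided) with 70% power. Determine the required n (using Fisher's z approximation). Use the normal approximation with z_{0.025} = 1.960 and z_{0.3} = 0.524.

Fisher's z: C = ½·ln((1+r)/(1−r)) = ½·ln(3.1667) = 0.5763.
n = ((z_{α/2} + z_β)/C)² + 3.
(1.960 + 0.524) / 0.5763 = 2.484 / 0.5763 = 4.310.
n = 4.310² + 3 = 18.58 + 3 = 21.6.
Round up.

n = 22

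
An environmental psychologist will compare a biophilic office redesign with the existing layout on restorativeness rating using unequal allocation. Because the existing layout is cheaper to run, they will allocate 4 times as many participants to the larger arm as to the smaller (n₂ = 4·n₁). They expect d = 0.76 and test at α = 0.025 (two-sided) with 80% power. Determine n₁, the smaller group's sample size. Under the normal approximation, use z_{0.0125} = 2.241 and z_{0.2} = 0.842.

With allocation ratio k = n₂/n₁ = 4, Var(x̄₁−x̄₂) = σ²(1/n₁ + 1/(k·n₁)) = σ²·(k+1)/(k·n₁).
So n₁ = (1 + 1/k)·((z_{α/2} + z_β)/d)² = 1.250 × (3.083/0.76)².
n₁ = 1.250 × 16.46 = 20.6.
Round up: n₁ = 21, giving n₂ = 4 × 21 = 84.

n₁ = 21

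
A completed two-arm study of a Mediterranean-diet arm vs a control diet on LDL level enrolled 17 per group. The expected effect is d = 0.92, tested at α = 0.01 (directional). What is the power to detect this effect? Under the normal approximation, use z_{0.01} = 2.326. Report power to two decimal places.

For two equal groups, power = Φ(d·√(n/2) − z_{α}).
d·√(n/2) = 0.92 × √(17/2) = 0.92 × 2.915 = 2.682.
z_β = 2.682 − 2.326 = 0.356.
Power = Φ(0.356) = 0.639.

power ≈ 0.64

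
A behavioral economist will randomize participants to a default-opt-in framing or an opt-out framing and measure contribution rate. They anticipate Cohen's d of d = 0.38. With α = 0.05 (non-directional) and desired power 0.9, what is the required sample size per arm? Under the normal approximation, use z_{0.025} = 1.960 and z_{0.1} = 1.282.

n = 146 per group

For two independent groups with equal n: n = 2·((z_{α/2} + z_β) / d)².
z_{α/2} + z_β = 1.960 + 1.282 = 3.242.
n = 2 × (3.242 / 0.38)² = 2 × 8.532² = 2 × 72.79 = 145.6.
Round up to the next whole participant.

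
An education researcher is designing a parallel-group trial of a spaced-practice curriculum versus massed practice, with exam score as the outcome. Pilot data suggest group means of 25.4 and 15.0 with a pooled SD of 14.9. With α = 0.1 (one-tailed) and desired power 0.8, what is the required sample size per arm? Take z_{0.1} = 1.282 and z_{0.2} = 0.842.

Cohen's d = |M₁ − M₂| / SD_pooled = |25.4 − 15.0| / 14.9 = 10.4 / 14.9 = 0.698.
For two independent groups with equal n: n = 2·((z_{α} + z_β) / d)².
z_{α} + z_β = 1.282 + 0.842 = 2.124.
n = 2 × (2.124 / 0.698)² = 2 × 3.043² = 2 × 9.26 = 18.5.
Round up to the next whole participant.

n = 19 per group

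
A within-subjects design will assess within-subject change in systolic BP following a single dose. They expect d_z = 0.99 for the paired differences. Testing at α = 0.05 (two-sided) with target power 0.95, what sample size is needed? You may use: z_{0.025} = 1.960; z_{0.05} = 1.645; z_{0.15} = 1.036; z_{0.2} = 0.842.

n = 14 pairs

For a paired (one-sample on differences) test: n = ((z_{α/2} + z_β) / d)².
z_{α/2} + z_β = 1.960 + 1.645 = 3.605.
n = (3.605 / 0.99)² = 3.641² = 13.26.
Round up.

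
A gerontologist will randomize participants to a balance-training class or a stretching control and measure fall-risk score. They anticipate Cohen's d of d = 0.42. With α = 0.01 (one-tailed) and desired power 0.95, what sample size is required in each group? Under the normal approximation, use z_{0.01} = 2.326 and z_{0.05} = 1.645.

n = 179 per group

For two independent groups with equal n: n = 2·((z_{α} + z_β) / d)².
z_{α} + z_β = 2.326 + 1.645 = 3.971.
n = 2 × (3.971 / 0.42)² = 2 × 9.455² = 2 × 89.39 = 178.8.
Round up to the next whole participant.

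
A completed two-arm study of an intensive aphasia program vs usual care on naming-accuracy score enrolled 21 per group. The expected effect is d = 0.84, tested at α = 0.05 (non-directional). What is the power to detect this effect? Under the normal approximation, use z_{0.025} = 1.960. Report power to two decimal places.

power ≈ 0.78

For two equal groups, power = Φ(d·√(n/2) − z_{α/2}).
d·√(n/2) = 0.84 × √(21/2) = 0.84 × 3.240 = 2.722.
z_β = 2.722 − 1.960 = 0.762.
Power = Φ(0.762) = 0.777.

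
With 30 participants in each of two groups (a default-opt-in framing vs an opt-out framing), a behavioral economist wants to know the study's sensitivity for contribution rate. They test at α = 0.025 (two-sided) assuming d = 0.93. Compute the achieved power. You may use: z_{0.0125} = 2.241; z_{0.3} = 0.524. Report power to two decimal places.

For two equal groups, power = Φ(d·√(n/2) − z_{α/2}).
d·√(n/2) = 0.93 × √(30/2) = 0.93 × 3.873 = 3.602.
z_β = 3.602 − 2.241 = 1.361.
Power = Φ(1.361) = 0.913.

power ≈ 0.91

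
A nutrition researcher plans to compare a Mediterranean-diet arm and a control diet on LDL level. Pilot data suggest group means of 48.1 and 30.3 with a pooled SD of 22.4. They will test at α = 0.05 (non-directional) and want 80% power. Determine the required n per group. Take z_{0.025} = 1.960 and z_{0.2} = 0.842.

Cohen's d = |M₁ − M₂| / SD_pooled = |48.1 − 30.3| / 22.4 = 17.8 / 22.4 = 0.795.
For two independent groups with equal n: n = 2·((z_{α/2} + z_β) / d)².
z_{α/2} + z_β = 1.960 + 0.842 = 2.802.
n = 2 × (2.802 / 0.795)² = 2 × 3.525² = 2 × 12.42 = 24.8.
Round up to the next whole participant.

n = 25 per group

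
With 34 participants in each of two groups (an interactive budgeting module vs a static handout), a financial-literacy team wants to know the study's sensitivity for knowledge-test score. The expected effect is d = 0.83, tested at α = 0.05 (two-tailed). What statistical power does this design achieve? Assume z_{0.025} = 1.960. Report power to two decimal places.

power ≈ 0.93

For two equal groups, power = Φ(d·√(n/2) − z_{α/2}).
d·√(n/2) = 0.83 × √(34/2) = 0.83 × 4.123 = 3.422.
z_β = 3.422 − 1.960 = 1.462.
Power = Φ(1.462) = 0.928.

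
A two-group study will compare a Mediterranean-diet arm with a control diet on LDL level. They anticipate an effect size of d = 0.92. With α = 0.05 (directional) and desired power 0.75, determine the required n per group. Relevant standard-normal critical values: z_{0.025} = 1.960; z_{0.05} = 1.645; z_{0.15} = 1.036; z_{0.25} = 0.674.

For two independent groups with equal n: n = 2·((z_{α} + z_β) / d)².
z_{α} + z_β = 1.645 + 0.674 = 2.319.
n = 2 × (2.319 / 0.92)² = 2 × 2.521² = 2 × 6.35 = 12.7.
Round up to the next whole participant.

n = 13 per group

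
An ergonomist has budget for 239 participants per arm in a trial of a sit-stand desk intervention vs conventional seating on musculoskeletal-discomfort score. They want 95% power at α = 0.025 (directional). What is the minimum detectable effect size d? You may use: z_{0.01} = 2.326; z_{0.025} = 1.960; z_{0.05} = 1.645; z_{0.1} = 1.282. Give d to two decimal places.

For two independent groups of n = 239 each: d_min = (z_{α} + z_β)·√(2/n).
z-sum = 1.960 + 1.645 = 3.605.
d_min = 3.605 × √(2/239) = 3.605 × 0.0915 = 0.330.

d_min ≈ 0.33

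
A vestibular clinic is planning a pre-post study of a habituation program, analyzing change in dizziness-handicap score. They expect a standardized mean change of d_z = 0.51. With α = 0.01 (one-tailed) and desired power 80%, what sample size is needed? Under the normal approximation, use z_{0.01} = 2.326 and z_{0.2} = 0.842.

For a paired (one-sample on differences) test: n = ((z_{α} + z_β) / d)².
z_{α} + z_β = 2.326 + 0.842 = 3.168.
n = (3.168 / 0.51)² = 6.212² = 38.59.
Round up.

n = 39 pairs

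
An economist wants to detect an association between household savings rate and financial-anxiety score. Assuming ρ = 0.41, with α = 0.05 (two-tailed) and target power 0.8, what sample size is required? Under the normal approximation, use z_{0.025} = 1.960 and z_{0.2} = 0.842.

Fisher's z: C = ½·ln((1+r)/(1−r)) = ½·ln(2.3898) = 0.4356.
n = ((z_{α/2} + z_β)/C)² + 3.
(1.960 + 0.842) / 0.4356 = 2.802 / 0.4356 = 6.433.
n = 6.433² + 3 = 41.38 + 3 = 44.4.
Round up.

n = 45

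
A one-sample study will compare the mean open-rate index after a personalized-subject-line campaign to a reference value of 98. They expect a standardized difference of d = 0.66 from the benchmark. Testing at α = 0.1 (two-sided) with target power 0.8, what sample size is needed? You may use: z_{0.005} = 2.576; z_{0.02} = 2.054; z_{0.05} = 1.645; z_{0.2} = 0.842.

For a one-sample test: n = ((z_{α/2} + z_β) / d)².
z_{α/2} + z_β = 1.645 + 0.842 = 2.487.
n = (2.487 / 0.66)² = 3.768² = 14.20.
Round up.

n = 15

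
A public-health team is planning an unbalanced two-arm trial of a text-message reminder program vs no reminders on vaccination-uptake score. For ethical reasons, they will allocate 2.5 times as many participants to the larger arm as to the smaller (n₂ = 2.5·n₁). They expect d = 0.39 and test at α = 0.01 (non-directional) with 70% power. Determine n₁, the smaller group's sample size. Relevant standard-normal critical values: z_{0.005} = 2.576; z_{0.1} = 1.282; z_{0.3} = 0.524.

n₁ = 89

With allocation ratio k = n₂/n₁ = 2.5, Var(x̄₁−x̄₂) = σ²(1/n₁ + 1/(k·n₁)) = σ²·(k+1)/(k·n₁).
So n₁ = (1 + 1/k)·((z_{α/2} + z_β)/d)² = 1.400 × (3.100/0.39)².
n₁ = 1.400 × 63.18 = 88.5.
Round up: n₁ = 89, giving n₂ = ⌈2.5 × 89⌉ = ⌈222.5⌉ = 223.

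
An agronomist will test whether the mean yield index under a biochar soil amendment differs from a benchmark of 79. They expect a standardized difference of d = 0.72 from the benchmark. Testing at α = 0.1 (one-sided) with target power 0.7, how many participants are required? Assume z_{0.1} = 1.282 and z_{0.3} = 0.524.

For a one-sample test: n = ((z_{α} + z_β) / d)².
z_{α} + z_β = 1.282 + 0.524 = 1.806.
n = (1.806 / 0.72)² = 2.508² = 6.29.
Round up.

n = 7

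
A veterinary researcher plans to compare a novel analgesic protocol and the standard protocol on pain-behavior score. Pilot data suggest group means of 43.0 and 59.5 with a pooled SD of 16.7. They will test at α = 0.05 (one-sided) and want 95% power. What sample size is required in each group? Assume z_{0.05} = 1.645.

n = 23 per group

Cohen's d = |M₁ − M₂| / SD_pooled = |43.0 − 59.5| / 16.7 = 16.5 / 16.7 = 0.988.
For two independent groups with equal n: n = 2·((z_{α} + z_β) / d)².
z_{α} + z_β = 1.645 + 1.645 = 3.290.
n = 2 × (3.290 / 0.988)² = 2 × 3.330² = 2 × 11.09 = 22.2.
Round up to the next whole participant.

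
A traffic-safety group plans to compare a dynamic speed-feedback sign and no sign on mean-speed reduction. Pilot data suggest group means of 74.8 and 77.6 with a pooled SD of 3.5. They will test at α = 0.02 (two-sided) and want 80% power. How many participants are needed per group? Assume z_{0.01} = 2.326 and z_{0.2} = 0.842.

n = 32 per group

Cohen's d = |M₁ − M₂| / SD_pooled = |74.8 − 77.6| / 3.5 = 2.8 / 3.5 = 0.800.
For two independent groups with equal n: n = 2·((z_{α/2} + z_β) / d)².
z_{α/2} + z_β = 2.326 + 0.842 = 3.168.
n = 2 × (3.168 / 0.800)² = 2 × 3.960² = 2 × 15.68 = 31.4.
Round up to the next whole participant.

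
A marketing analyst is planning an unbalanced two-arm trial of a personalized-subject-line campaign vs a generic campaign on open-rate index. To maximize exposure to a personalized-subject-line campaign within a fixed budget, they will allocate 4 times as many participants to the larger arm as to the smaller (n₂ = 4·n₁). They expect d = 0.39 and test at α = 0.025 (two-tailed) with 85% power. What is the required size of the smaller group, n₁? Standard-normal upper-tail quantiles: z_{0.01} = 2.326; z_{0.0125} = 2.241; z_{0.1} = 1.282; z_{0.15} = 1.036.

n₁ = 89

With allocation ratio k = n₂/n₁ = 4, Var(x̄₁−x̄₂) = σ²(1/n₁ + 1/(k·n₁)) = σ²·(k+1)/(k·n₁).
So n₁ = (1 + 1/k)·((z_{α/2} + z_β)/d)² = 1.250 × (3.277/0.39)².
n₁ = 1.250 × 70.60 = 88.3.
Round up: n₁ = 89, giving n₂ = 4 × 89 = 356.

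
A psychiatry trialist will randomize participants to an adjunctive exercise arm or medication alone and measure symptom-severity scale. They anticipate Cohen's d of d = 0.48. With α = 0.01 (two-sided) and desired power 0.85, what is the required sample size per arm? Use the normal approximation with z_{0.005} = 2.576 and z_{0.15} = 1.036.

For two independent groups with equal n: n = 2·((z_{α/2} + z_β) / d)².
z_{α/2} + z_β = 2.576 + 1.036 = 3.612.
n = 2 × (3.612 / 0.48)² = 2 × 7.525² = 2 × 56.63 = 113.3.
Round up to the next whole participant.

n = 114 per group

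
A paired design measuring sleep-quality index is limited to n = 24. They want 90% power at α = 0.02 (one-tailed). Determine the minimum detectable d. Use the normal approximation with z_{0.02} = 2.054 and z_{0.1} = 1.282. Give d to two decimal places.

d_min ≈ 0.68

For a single sample (or paired design) of n = 24: d_min = (z_{α} + z_β)/√n.
z-sum = 2.054 + 1.282 = 3.336.
d_min = 3.336 / √24 = 3.336 / 4.899 = 0.681.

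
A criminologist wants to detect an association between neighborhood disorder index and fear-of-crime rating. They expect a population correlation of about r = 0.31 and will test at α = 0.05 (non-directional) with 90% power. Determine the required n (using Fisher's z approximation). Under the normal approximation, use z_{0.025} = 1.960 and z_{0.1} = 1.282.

n = 106

Fisher's z: C = ½·ln((1+r)/(1−r)) = ½·ln(1.8986) = 0.3205.
n = ((z_{α/2} + z_β)/C)² + 3.
(1.960 + 1.282) / 0.3205 = 3.242 / 0.3205 = 10.115.
n = 10.115² + 3 = 102.32 + 3 = 105.3.
Round up.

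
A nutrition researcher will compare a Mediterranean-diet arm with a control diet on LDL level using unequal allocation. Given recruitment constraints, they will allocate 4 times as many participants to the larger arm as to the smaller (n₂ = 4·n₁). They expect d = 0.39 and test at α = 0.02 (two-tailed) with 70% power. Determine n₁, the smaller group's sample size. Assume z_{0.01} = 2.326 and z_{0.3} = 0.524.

n₁ = 67

With allocation ratio k = n₂/n₁ = 4, Var(x̄₁−x̄₂) = σ²(1/n₁ + 1/(k·n₁)) = σ²·(k+1)/(k·n₁).
So n₁ = (1 + 1/k)·((z_{α/2} + z_β)/d)² = 1.250 × (2.850/0.39)².
n₁ = 1.250 × 53.40 = 66.8.
Round up: n₁ = 67, giving n₂ = 4 × 67 = 268.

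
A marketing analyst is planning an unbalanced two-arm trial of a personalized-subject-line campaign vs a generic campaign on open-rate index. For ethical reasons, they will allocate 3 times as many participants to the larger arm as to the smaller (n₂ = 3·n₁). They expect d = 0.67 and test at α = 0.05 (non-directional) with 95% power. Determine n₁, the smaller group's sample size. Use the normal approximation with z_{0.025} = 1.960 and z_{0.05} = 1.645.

With allocation ratio k = n₂/n₁ = 3, Var(x̄₁−x̄₂) = σ²(1/n₁ + 1/(k·n₁)) = σ²·(k+1)/(k·n₁).
So n₁ = (1 + 1/k)·((z_{α/2} + z_β)/d)² = 1.333 × (3.605/0.67)².
n₁ = 1.333 × 28.95 = 38.6.
Round up: n₁ = 39, giving n₂ = 3 × 39 = 117.

n₁ = 39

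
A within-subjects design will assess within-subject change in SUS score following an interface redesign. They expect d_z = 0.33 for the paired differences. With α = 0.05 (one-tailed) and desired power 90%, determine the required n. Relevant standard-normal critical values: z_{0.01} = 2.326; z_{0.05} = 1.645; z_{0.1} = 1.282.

n = 79 pairs

For a paired (one-sample on differences) test: n = ((z_{α} + z_β) / d)².
z_{α} + z_β = 1.645 + 1.282 = 2.927.
n = (2.927 / 0.33)² = 8.870² = 78.67.
Round up.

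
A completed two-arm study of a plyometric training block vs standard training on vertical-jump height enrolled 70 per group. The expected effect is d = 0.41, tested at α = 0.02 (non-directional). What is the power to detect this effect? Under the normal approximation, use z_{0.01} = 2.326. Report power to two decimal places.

power ≈ 0.54

For two equal groups, power = Φ(d·√(n/2) − z_{α/2}).
d·√(n/2) = 0.41 × √(70/2) = 0.41 × 5.916 = 2.426.
z_β = 2.426 − 2.326 = 0.100.
Power = Φ(0.100) = 0.540.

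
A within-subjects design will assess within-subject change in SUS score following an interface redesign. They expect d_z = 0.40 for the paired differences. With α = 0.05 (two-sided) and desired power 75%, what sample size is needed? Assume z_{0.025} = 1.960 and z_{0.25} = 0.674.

n = 44 pairs

For a paired (one-sample on differences) test: n = ((z_{α/2} + z_β) / d)².
z_{α/2} + z_β = 1.960 + 0.674 = 2.634.
n = (2.634 / 0.40)² = 6.585² = 43.36.
Round up.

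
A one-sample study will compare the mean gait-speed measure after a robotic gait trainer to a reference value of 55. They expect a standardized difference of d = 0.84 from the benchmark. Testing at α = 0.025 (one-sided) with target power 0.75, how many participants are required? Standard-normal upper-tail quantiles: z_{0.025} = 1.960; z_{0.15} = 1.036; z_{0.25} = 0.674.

n = 10

For a one-sample test: n = ((z_{α} + z_β) / d)².
z_{α} + z_β = 1.960 + 0.674 = 2.634.
n = (2.634 / 0.84)² = 3.136² = 9.83.
Round up.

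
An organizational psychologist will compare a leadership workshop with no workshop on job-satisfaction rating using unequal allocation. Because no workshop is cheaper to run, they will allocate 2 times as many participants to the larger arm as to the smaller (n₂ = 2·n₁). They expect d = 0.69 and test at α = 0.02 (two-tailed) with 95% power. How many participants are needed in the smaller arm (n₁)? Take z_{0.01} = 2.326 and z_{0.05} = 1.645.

With allocation ratio k = n₂/n₁ = 2, Var(x̄₁−x̄₂) = σ²(1/n₁ + 1/(k·n₁)) = σ²·(k+1)/(k·n₁).
So n₁ = (1 + 1/k)·((z_{α/2} + z_β)/d)² = 1.500 × (3.971/0.69)².
n₁ = 1.500 × 33.12 = 49.7.
Round up: n₁ = 50, giving n₂ = 2 × 50 = 100.

n₁ = 50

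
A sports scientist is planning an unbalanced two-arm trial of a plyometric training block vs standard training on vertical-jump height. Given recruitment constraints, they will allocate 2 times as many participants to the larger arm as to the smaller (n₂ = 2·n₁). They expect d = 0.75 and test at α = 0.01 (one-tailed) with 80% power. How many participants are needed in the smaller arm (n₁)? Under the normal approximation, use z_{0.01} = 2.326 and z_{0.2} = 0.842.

n₁ = 27

With allocation ratio k = n₂/n₁ = 2, Var(x̄₁−x̄₂) = σ²(1/n₁ + 1/(k·n₁)) = σ²·(k+1)/(k·n₁).
So n₁ = (1 + 1/k)·((z_{α} + z_β)/d)² = 1.500 × (3.168/0.75)².
n₁ = 1.500 × 17.84 = 26.8.
Round up: n₁ = 27, giving n₂ = 2 × 27 = 54.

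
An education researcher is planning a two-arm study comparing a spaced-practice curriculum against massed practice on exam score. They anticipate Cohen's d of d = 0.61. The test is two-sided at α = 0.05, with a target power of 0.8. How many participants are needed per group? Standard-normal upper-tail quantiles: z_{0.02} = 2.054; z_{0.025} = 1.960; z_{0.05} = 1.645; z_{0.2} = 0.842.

For two independent groups with equal n: n = 2·((z_{α/2} + z_β) / d)².
z_{α/2} + z_β = 1.960 + 0.842 = 2.802.
n = 2 × (2.802 / 0.61)² = 2 × 4.593² = 2 × 21.10 = 42.2.
Round up to the next whole participant.

n = 43 per group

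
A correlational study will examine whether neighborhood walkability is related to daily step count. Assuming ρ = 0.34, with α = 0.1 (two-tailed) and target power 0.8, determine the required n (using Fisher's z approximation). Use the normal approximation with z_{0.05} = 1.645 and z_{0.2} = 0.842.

n = 53

Fisher's z: C = ½·ln((1+r)/(1−r)) = ½·ln(2.0303) = 0.3541.
n = ((z_{α/2} + z_β)/C)² + 3.
(1.645 + 0.842) / 0.3541 = 2.487 / 0.3541 = 7.023.
n = 7.023² + 3 = 49.33 + 3 = 52.3.
Round up.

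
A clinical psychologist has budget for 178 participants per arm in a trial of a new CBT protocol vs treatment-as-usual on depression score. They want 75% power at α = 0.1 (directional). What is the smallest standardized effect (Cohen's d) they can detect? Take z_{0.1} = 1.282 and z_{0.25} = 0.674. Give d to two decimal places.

d_min ≈ 0.21

For two independent groups of n = 178 each: d_min = (z_{α} + z_β)·√(2/n).
z-sum = 1.282 + 0.674 = 1.956.
d_min = 1.956 × √(2/178) = 1.956 × 0.1060 = 0.207.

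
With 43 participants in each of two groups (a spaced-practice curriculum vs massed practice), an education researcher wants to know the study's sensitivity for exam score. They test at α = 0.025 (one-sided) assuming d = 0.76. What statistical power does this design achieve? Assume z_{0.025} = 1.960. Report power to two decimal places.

power ≈ 0.94

For two equal groups, power = Φ(d·√(n/2) − z_{α}).
d·√(n/2) = 0.76 × √(43/2) = 0.76 × 4.637 = 3.524.
z_β = 3.524 − 1.960 = 1.564.
Power = Φ(1.564) = 0.941.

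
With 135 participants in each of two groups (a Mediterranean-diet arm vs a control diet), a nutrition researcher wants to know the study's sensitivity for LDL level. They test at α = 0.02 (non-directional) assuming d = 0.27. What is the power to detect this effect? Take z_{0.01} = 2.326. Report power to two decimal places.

power ≈ 0.46

For two equal groups, power = Φ(d·√(n/2) − z_{α/2}).
d·√(n/2) = 0.27 × √(135/2) = 0.27 × 8.216 = 2.218.
z_β = 2.218 − 2.326 = -0.108.
Power = Φ(-0.108) = 0.457.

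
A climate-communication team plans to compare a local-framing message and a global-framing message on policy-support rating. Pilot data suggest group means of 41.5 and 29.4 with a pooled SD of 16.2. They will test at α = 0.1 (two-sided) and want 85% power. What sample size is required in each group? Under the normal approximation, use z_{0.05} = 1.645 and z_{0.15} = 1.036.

n = 26 per group

Cohen's d = |M₁ − M₂| / SD_pooled = |41.5 − 29.4| / 16.2 = 12.1 / 16.2 = 0.747.
For two independent groups with equal n: n = 2·((z_{α/2} + z_β) / d)².
z_{α/2} + z_β = 1.645 + 1.036 = 2.681.
n = 2 × (2.681 / 0.747)² = 2 × 3.589² = 2 × 12.88 = 25.8.
Round up to the next whole participant.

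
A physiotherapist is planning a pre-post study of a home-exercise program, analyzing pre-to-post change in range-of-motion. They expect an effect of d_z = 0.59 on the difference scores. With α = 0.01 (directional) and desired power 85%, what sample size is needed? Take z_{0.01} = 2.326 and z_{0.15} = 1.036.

For a paired (one-sample on differences) test: n = ((z_{α} + z_β) / d)².
z_{α} + z_β = 2.326 + 1.036 = 3.362.
n = (3.362 / 0.59)² = 5.698² = 32.47.
Round up.

n = 33 pairs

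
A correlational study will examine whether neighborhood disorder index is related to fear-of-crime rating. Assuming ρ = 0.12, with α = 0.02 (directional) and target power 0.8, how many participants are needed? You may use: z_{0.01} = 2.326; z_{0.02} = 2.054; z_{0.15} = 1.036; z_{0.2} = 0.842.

n = 580

Fisher's z: C = ½·ln((1+r)/(1−r)) = ½·ln(1.2727) = 0.1206.
n = ((z_{α} + z_β)/C)² + 3.
(2.054 + 0.842) / 0.1206 = 2.896 / 0.1206 = 24.013.
n = 24.013² + 3 = 576.64 + 3 = 579.6.
Round up.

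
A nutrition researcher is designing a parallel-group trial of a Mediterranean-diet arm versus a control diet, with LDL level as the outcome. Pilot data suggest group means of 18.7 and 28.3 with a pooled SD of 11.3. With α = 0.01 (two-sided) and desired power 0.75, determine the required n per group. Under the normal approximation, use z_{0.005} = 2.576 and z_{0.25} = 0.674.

n = 30 per group

Cohen's d = |M₁ − M₂| / SD_pooled = |18.7 − 28.3| / 11.3 = 9.6 / 11.3 = 0.850.
For two independent groups with equal n: n = 2·((z_{α/2} + z_β) / d)².
z_{α/2} + z_β = 2.576 + 0.674 = 3.250.
n = 2 × (3.250 / 0.850)² = 2 × 3.824² = 2 × 14.62 = 29.2.
Round up to the next whole participant.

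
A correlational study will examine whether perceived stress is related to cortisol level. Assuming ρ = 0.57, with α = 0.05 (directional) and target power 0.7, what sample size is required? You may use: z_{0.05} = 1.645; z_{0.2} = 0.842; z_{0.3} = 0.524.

n = 15

Fisher's z: C = ½·ln((1+r)/(1−r)) = ½·ln(3.6512) = 0.6475.
n = ((z_{α} + z_β)/C)² + 3.
(1.645 + 0.524) / 0.6475 = 2.169 / 0.6475 = 3.350.
n = 3.350² + 3 = 11.22 + 3 = 14.2.
Round up.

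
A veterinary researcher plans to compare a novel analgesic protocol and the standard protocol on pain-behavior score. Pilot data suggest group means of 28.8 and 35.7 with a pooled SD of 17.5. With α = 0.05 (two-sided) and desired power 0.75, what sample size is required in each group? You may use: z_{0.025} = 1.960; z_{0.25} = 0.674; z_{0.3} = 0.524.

Cohen's d = |M₁ − M₂| / SD_pooled = |28.8 − 35.7| / 17.5 = 6.9 / 17.5 = 0.394.
For two independent groups with equal n: n = 2·((z_{α/2} + z_β) / d)².
z_{α/2} + z_β = 1.960 + 0.674 = 2.634.
n = 2 × (2.634 / 0.394)² = 2 × 6.685² = 2 × 44.69 = 89.4.
Round up to the next whole participant.

n = 90 per group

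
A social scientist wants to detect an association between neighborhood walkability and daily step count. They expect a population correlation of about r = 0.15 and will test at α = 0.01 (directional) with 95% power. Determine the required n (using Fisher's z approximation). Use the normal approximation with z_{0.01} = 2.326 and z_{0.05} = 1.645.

Fisher's z: C = ½·ln((1+r)/(1−r)) = ½·ln(1.3529) = 0.1511.
n = ((z_{α} + z_β)/C)² + 3.
(2.326 + 1.645) / 0.1511 = 3.971 / 0.1511 = 26.281.
n = 26.281² + 3 = 690.67 + 3 = 693.7.
Round up.

n = 694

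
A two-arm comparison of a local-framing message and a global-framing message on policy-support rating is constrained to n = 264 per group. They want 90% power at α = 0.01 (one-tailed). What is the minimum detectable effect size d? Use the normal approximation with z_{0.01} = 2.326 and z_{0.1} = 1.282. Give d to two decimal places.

d_min ≈ 0.31

For two independent groups of n = 264 each: d_min = (z_{α} + z_β)·√(2/n).
z-sum = 2.326 + 1.282 = 3.608.
d_min = 3.608 × √(2/264) = 3.608 × 0.0870 = 0.314.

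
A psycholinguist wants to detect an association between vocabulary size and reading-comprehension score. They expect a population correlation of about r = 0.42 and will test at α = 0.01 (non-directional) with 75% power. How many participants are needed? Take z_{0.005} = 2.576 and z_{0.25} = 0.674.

Fisher's z: C = ½·ln((1+r)/(1−r)) = ½·ln(2.4483) = 0.4477.
n = ((z_{α/2} + z_β)/C)² + 3.
(2.576 + 0.674) / 0.4477 = 3.250 / 0.4477 = 7.259.
n = 7.259² + 3 = 52.70 + 3 = 55.7.
Round up.

n = 56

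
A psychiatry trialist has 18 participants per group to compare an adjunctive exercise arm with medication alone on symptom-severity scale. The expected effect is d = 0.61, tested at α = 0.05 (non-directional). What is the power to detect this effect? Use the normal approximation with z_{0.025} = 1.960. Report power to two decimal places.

For two equal groups, power = Φ(d·√(n/2) − z_{α/2}).
d·√(n/2) = 0.61 × √(18/2) = 0.61 × 3.000 = 1.830.
z_β = 1.830 − 1.960 = -0.130.
Power = Φ(-0.130) = 0.448.

power ≈ 0.45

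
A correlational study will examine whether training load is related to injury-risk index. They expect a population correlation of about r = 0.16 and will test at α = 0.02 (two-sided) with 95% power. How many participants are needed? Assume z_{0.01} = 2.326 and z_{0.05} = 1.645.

Fisher's z: C = ½·ln((1+r)/(1−r)) = ½·ln(1.3810) = 0.1614.
n = ((z_{α/2} + z_β)/C)² + 3.
(2.326 + 1.645) / 0.1614 = 3.971 / 0.1614 = 24.603.
n = 24.603² + 3 = 605.33 + 3 = 608.3.
Round up.

n = 609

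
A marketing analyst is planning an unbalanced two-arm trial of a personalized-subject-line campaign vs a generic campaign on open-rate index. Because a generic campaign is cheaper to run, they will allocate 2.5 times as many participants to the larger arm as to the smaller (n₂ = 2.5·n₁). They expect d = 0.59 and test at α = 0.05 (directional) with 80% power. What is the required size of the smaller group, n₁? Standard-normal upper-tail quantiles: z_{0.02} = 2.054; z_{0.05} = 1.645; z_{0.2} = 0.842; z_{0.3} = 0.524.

With allocation ratio k = n₂/n₁ = 2.5, Var(x̄₁−x̄₂) = σ²(1/n₁ + 1/(k·n₁)) = σ²·(k+1)/(k·n₁).
So n₁ = (1 + 1/k)·((z_{α} + z_β)/d)² = 1.400 × (2.487/0.59)².
n₁ = 1.400 × 17.77 = 24.9.
Round up: n₁ = 25, giving n₂ = ⌈2.5 × 25⌉ = ⌈62.5⌉ = 63.

n₁ = 25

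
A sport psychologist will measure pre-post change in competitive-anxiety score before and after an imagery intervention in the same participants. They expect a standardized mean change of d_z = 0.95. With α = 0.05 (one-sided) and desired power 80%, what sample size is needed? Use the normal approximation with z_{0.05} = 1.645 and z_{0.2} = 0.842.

n = 7 pairs

For a paired (one-sample on differences) test: n = ((z_{α} + z_β) / d)².
z_{α} + z_β = 1.645 + 0.842 = 2.487.
n = (2.487 / 0.95)² = 2.618² = 6.85.
Round up.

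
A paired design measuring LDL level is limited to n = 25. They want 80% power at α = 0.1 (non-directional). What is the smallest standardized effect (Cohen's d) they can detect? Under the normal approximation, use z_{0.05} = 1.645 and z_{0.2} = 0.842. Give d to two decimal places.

d_min ≈ 0.50

For a single sample (or paired design) of n = 25: d_min = (z_{α/2} + z_β)/√n.
z-sum = 1.645 + 0.842 = 2.487.
d_min = 2.487 / √25 = 2.487 / 5.000 = 0.497.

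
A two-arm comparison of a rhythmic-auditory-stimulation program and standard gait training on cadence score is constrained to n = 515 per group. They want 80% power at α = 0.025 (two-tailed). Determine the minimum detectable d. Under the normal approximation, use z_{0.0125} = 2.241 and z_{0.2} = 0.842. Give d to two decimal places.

d_min ≈ 0.19

For two independent groups of n = 515 each: d_min = (z_{α/2} + z_β)·√(2/n).
z-sum = 2.241 + 0.842 = 3.083.
d_min = 3.083 × √(2/515) = 3.083 × 0.0623 = 0.192.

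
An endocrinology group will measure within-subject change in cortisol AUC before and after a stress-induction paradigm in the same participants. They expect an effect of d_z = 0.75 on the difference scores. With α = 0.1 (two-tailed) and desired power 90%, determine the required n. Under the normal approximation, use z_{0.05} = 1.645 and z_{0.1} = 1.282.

n = 16 pairs

For a paired (one-sample on differences) test: n = ((z_{α/2} + z_β) / d)².
z_{α/2} + z_β = 1.645 + 1.282 = 2.927.
n = (2.927 / 0.75)² = 3.903² = 15.23.
Round up.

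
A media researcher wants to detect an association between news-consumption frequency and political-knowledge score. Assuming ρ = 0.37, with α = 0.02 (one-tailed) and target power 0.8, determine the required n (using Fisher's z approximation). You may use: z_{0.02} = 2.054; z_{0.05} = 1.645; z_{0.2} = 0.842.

n = 59

Fisher's z: C = ½·ln((1+r)/(1−r)) = ½·ln(2.1746) = 0.3884.
n = ((z_{α} + z_β)/C)² + 3.
(2.054 + 0.842) / 0.3884 = 2.896 / 0.3884 = 7.456.
n = 7.456² + 3 = 55.60 + 3 = 58.6.
Round up.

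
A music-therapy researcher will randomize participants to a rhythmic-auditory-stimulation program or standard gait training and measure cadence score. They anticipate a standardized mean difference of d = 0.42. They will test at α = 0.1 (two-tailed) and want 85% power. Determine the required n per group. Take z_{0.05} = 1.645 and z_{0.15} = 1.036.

n = 82 per group

For two independent groups with equal n: n = 2·((z_{α/2} + z_β) / d)².
z_{α/2} + z_β = 1.645 + 1.036 = 2.681.
n = 2 × (2.681 / 0.42)² = 2 × 6.383² = 2 × 40.75 = 81.5.
Round up to the next whole participant.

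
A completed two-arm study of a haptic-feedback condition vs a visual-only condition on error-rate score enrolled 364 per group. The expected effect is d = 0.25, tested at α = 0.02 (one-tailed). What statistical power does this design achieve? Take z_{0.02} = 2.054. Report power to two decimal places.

For two equal groups, power = Φ(d·√(n/2) − z_{α}).
d·√(n/2) = 0.25 × √(364/2) = 0.25 × 13.491 = 3.373.
z_β = 3.373 − 2.054 = 1.319.
Power = Φ(1.319) = 0.906.

power ≈ 0.91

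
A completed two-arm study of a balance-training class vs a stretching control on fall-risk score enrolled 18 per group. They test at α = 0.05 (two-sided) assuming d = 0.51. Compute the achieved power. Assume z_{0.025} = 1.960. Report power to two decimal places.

power ≈ 0.33

For two equal groups, power = Φ(d·√(n/2) − z_{α/2}).
d·√(n/2) = 0.51 × √(18/2) = 0.51 × 3.000 = 1.530.
z_β = 1.530 − 1.960 = -0.430.
Power = Φ(-0.430) = 0.334.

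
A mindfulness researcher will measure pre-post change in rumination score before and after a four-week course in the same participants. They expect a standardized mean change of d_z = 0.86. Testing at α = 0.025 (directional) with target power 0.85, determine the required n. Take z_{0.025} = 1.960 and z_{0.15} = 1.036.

For a paired (one-sample on differences) test: n = ((z_{α} + z_β) / d)².
z_{α} + z_β = 1.960 + 1.036 = 2.996.
n = (2.996 / 0.86)² = 3.484² = 12.14.
Round up.

n = 13 pairs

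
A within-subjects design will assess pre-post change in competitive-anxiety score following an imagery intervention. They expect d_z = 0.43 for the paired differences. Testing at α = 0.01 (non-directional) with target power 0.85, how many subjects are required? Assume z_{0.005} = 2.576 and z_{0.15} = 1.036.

n = 71 pairs

For a paired (one-sample on differences) test: n = ((z_{α/2} + z_β) / d)².
z_{α/2} + z_β = 2.576 + 1.036 = 3.612.
n = (3.612 / 0.43)² = 8.400² = 70.56.
Round up.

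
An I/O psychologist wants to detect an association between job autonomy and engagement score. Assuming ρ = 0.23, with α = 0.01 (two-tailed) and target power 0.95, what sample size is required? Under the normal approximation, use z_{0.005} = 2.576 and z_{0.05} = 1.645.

Fisher's z: C = ½·ln((1+r)/(1−r)) = ½·ln(1.5974) = 0.2342.
n = ((z_{α/2} + z_β)/C)² + 3.
(2.576 + 1.645) / 0.2342 = 4.221 / 0.2342 = 18.023.
n = 18.023² + 3 = 324.83 + 3 = 327.8.
Round up.

n = 328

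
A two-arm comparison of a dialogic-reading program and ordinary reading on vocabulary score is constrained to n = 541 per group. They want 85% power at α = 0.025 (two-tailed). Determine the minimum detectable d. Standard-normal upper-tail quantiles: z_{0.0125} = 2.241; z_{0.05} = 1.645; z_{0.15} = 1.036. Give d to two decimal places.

For two independent groups of n = 541 each: d_min = (z_{α/2} + z_β)·√(2/n).
z-sum = 2.241 + 1.036 = 3.277.
d_min = 3.277 × √(2/541) = 3.277 × 0.0608 = 0.199.

d_min ≈ 0.20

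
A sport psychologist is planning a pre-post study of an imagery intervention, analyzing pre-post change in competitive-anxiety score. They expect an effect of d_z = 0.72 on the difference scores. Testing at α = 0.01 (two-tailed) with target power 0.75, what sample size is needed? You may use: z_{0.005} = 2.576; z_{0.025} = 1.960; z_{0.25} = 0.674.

For a paired (one-sample on differences) test: n = ((z_{α/2} + z_β) / d)².
z_{α/2} + z_β = 2.576 + 0.674 = 3.250.
n = (3.250 / 0.72)² = 4.514² = 20.38.
Round up.

n = 21 pairs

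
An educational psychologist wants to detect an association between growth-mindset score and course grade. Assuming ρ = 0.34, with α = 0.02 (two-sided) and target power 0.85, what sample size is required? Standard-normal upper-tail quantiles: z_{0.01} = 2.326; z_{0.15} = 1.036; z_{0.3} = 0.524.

n = 94

Fisher's z: C = ½·ln((1+r)/(1−r)) = ½·ln(2.0303) = 0.3541.
n = ((z_{α/2} + z_β)/C)² + 3.
(2.326 + 1.036) / 0.3541 = 3.362 / 0.3541 = 9.494.
n = 9.494² + 3 = 90.15 + 3 = 93.1.
Round up.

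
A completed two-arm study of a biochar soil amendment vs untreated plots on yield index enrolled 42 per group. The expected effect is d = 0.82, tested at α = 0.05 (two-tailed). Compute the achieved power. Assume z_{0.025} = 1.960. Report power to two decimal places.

power ≈ 0.96

For two equal groups, power = Φ(d·√(n/2) − z_{α/2}).
d·√(n/2) = 0.82 × √(42/2) = 0.82 × 4.583 = 3.758.
z_β = 3.758 − 1.960 = 1.798.
Power = Φ(1.798) = 0.964.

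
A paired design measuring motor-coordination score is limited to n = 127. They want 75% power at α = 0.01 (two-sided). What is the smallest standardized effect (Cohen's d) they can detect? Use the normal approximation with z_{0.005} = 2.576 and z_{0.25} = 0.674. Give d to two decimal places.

For a single sample (or paired design) of n = 127: d_min = (z_{α/2} + z_β)/√n.
z-sum = 2.576 + 0.674 = 3.250.
d_min = 3.250 / √127 = 3.250 / 11.269 = 0.288.

d_min ≈ 0.29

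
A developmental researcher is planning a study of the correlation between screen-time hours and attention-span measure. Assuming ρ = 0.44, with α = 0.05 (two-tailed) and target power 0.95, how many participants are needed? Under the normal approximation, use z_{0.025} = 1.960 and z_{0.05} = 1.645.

n = 62

Fisher's z: C = ½·ln((1+r)/(1−r)) = ½·ln(2.5714) = 0.4722.
n = ((z_{α/2} + z_β)/C)² + 3.
(1.960 + 1.645) / 0.4722 = 3.605 / 0.4722 = 7.634.
n = 7.634² + 3 = 58.29 + 3 = 61.3.
Round up.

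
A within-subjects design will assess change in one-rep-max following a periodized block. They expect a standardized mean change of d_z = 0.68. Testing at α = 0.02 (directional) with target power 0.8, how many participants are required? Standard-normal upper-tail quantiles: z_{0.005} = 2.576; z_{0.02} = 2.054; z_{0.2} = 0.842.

n = 19 pairs

For a paired (one-sample on differences) test: n = ((z_{α} + z_β) / d)².
z_{α} + z_β = 2.054 + 0.842 = 2.896.
n = (2.896 / 0.68)² = 4.259² = 18.14.
Round up.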